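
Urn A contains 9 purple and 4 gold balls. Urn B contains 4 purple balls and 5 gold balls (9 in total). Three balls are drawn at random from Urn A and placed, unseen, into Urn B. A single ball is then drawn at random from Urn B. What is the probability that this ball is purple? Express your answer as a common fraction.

Condition on how many of the transferred balls are purple (from Urn A: 9 purple of 13; then Urn B has 12 total).
  0 purple: C(9,0)C(4,3)/C(13,3) = 2/143; then P = 4/12
  1 purple: C(9,1)C(4,2)/C(13,3) = 27/143; then P = 5/12
  2 purple: C(9,2)C(4,1)/C(13,3) = 72/143; then P = 6/12
  3 purple: C(9,3)C(4,0)/C(13,3) = 42/143; then P = 7/12
P(purple from Urn B) = 79/156 ≈ 0.5064.

79/156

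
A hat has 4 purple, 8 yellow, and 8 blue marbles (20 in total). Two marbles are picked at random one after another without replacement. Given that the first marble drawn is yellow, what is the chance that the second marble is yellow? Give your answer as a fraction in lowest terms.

After removing 1 yellow, the hat has 7 yellow out of 19 remaining.
P(second is yellow | given) = 7/19 ≈ 0.3684.

7/19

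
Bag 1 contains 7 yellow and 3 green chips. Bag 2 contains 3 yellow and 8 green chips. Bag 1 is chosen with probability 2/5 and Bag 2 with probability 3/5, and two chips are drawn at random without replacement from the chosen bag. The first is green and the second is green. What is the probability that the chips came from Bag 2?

P(E | Bag 1) = 1/15; P(E | Bag 2) = 28/55.
P(E) = 2/5·1/15 + 3/5·28/55 = 274/825.
By Bayes' rule, P(Bag 2 | E) = 84/275 / 274/825 = 126/137 ≈ 0.9197.

126/137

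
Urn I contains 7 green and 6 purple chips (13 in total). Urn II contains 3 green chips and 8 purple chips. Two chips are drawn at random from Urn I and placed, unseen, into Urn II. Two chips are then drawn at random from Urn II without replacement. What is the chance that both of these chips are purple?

925/2028

Condition on how many of the transferred chips are purple (from Urn I: 6 purple of 13; then Urn II has 13 total).
  0 purple: C(6,0)C(7,2)/C(13,2) = 7/26; then P = C(8,2)/C(13,2) = 14/39
  1 purple: C(6,1)C(7,1)/C(13,2) = 7/13; then P = C(9,2)/C(13,2) = 6/13
  2 purple: C(6,2)C(7,0)/C(13,2) = 5/26; then P = C(10,2)/C(13,2) = 15/26
P(both purple) = 925/2028 ≈ 0.4561.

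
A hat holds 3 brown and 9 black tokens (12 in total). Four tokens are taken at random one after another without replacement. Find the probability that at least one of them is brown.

Use the complement: P(at least one brown) = 1 − P(no brown).
P(none) = C(9,4)/C(12,4) = 126/495.
So P = 1 − 126/495 = 41/55 ≈ 0.7455.

41/55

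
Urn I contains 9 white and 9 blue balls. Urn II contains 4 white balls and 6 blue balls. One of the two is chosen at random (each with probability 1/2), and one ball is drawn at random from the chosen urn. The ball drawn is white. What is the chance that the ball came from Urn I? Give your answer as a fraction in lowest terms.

5/9

P(white | Urn I) = 1/2; P(white | Urn II) = 2/5.
P(white) = 1/2·1/2 + 1/2·2/5 = 9/20.
By Bayes' rule, P(Urn I | white) = 1/4 / 9/20 = 5/9 ≈ 0.5556.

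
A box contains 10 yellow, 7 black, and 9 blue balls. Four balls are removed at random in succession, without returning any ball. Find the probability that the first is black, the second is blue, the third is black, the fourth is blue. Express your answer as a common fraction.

Multiply the conditional probability of each draw in order, without replacement, so each draw removes one from its color and from the total.
P = (7/26) · (9/25) · (6/24) · (8/23) = 63/7475 ≈ 0.0084.

63/7475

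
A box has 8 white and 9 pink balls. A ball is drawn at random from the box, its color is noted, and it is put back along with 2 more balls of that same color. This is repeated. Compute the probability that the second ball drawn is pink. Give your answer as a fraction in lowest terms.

9/17

Condition on the first draw. If first is pink (prob 9/17), second-pink has prob (11)/(19); if not (prob 8/17), it has prob 9/(19).
P = (9/17)·(11/19) + (8/17)·(9/19) = 9/17 ≈ 0.5294.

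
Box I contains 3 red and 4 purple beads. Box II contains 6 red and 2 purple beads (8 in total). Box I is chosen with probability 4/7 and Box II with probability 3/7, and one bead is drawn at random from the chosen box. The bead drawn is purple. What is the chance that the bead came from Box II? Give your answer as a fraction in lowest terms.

21/85

P(purple | Box I) = 4/7; P(purple | Box II) = 1/4.
P(purple) = 4/7·4/7 + 3/7·1/4 = 85/196.
By Bayes' rule, P(Box II | purple) = 3/28 / 85/196 = 21/85 ≈ 0.2471.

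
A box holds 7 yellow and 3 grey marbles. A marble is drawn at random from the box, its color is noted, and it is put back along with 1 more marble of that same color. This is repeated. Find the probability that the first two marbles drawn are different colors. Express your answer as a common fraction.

21/55

Either grey then yellow, or yellow then grey; after the first draw the total is 11.
P = (3/10)·(7/11) + (7/10)·(3/11) = 21/55 ≈ 0.3818.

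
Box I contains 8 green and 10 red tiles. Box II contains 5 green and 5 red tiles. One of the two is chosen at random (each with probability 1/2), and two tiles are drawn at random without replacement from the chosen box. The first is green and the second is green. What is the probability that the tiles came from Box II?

P(E | Box I) = 28/153; P(E | Box II) = 2/9.
P(E) = 1/2·28/153 + 1/2·2/9 = 31/153.
By Bayes' rule, P(Box II | E) = 1/9 / 31/153 = 17/31 ≈ 0.5484.

17/31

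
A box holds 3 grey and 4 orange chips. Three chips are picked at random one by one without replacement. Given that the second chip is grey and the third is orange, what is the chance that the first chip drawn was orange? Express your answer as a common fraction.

3/5

P(first=orange and the second chip is grey and the third is orange) = (4/7)·(3/6)·(3/5) = 6/35.
P(E) = Σ over first color = 4/35 + 6/35 = 2/7.
By Bayes, P(first=orange | E) = 6/35 / 2/7 = 3/5 ≈ 0.6000.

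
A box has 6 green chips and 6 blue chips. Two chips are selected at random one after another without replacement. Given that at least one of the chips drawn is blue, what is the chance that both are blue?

P(both blue) = C(6,2)/C(12,2) = 5/22; P(at least one blue) = 1 − C(6,2)/C(12,2) = 17/22.
Since 'both blue' ⊆ 'at least one blue', P(both | at least one) = 5/22 / 17/22 = 5/17 ≈ 0.2941.

5/17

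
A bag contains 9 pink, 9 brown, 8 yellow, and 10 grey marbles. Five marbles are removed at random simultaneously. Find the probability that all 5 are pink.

Unordered draws without replacement: count favorable combinations over C(36,5).
Favorable = C(9,5) · C(9,0) · C(8,0) · C(10,0) = 126; total = C(36,5) = 376992.
P = 126/376992 = 1/2992 ≈ 0.0003.

1/2992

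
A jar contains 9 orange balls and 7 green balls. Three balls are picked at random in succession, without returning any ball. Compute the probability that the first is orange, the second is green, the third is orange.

3/20

Multiply the conditional probability of each draw in order, without replacement, so each draw removes one from its color and from the total.
P = (9/16) · (7/15) · (8/14) = 3/20 ≈ 0.1500.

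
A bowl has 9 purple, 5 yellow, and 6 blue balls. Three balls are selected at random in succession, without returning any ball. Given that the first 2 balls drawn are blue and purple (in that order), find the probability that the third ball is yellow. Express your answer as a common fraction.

After removing 1 purple, 1 blue, the bowl has 5 yellow out of 18 remaining.
P(third is yellow | given) = 5/18 ≈ 0.2778.

5/18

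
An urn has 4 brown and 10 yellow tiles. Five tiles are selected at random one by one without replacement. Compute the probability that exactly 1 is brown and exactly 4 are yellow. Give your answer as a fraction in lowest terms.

60/143

Unordered draws without replacement: count favorable combinations over C(14,5).
Favorable = C(4,1) · C(10,4) = 840; total = C(14,5) = 2002.
P = 840/2002 = 60/143 ≈ 0.4196.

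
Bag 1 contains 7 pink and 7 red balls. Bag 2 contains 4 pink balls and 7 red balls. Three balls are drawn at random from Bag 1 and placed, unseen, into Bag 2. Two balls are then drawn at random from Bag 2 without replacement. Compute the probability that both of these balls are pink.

165/1183

Condition on how many of the transferred balls are pink (from Bag 1: 7 pink of 14; then Bag 2 has 14 total).
  0 pink: C(7,0)C(7,3)/C(14,3) = 5/52; then P = C(4,2)/C(14,2) = 6/91
  1 pink: C(7,1)C(7,2)/C(14,3) = 21/52; then P = C(5,2)/C(14,2) = 10/91
  2 pink: C(7,2)C(7,1)/C(14,3) = 21/52; then P = C(6,2)/C(14,2) = 15/91
  3 pink: C(7,3)C(7,0)/C(14,3) = 5/52; then P = C(7,2)/C(14,2) = 3/13
P(both pink) = 165/1183 ≈ 0.1395.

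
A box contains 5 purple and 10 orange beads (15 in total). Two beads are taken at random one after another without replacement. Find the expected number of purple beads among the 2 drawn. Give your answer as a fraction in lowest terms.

By linearity of expectation, E[X] = Σ P(draw i is purple); by symmetry each draw (even without replacement) has P(purple) = 5/15.
E[X] = 2 · 5/15 = 2/3 ≈ 0.6667.

2/3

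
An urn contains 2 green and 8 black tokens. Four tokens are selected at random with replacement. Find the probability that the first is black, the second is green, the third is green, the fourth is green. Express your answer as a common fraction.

4/625

Multiply the conditional probability of each draw in order, with replacement (the composition resets each draw).
P = (8/10) · (2/10) · (2/10) · (2/10) = 4/625 ≈ 0.0064.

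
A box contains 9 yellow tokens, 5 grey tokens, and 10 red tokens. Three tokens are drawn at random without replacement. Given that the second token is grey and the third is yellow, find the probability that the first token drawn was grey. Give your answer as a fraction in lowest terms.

2/11

P(first=grey and the second token is grey and the third is yellow) = (5/24)·(4/23)·(9/22) = 15/1012.
P(E) = Σ over first color = 15/506 + 15/1012 + 75/2024 = 15/184.
By Bayes, P(first=grey | E) = 15/1012 / 15/184 = 2/11 ≈ 0.1818.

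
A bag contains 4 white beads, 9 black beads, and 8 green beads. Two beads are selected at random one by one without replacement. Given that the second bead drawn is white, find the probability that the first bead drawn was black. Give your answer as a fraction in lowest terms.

P(first=black and the second bead drawn is white) = (9/21)·(4/20) = 3/35.
P(the second bead drawn is white) = Σ over first color = 1/35 + 3/35 + 8/105 = 4/21.
By Bayes, P(first=black | the second bead drawn is white) = 3/35 / 4/21 = 9/20 ≈ 0.4500.

9/20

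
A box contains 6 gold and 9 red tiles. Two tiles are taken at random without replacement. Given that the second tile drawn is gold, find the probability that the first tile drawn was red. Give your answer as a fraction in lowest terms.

P(first=red and the second tile drawn is gold) = (9/15)·(6/14) = 9/35.
P(the second tile drawn is gold) = Σ over first color = 1/7 + 9/35 = 2/5.
By Bayes, P(first=red | the second tile drawn is gold) = 9/35 / 2/5 = 9/14 ≈ 0.6429.

9/14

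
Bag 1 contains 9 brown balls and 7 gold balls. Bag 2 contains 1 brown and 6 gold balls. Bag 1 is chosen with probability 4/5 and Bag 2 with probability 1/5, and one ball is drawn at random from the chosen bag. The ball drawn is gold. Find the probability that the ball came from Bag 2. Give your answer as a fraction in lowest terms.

24/73

P(gold | Bag 1) = 7/16; P(gold | Bag 2) = 6/7.
P(gold) = 4/5·7/16 + 1/5·6/7 = 73/140.
By Bayes' rule, P(Bag 2 | gold) = 6/35 / 73/140 = 24/73 ≈ 0.3288.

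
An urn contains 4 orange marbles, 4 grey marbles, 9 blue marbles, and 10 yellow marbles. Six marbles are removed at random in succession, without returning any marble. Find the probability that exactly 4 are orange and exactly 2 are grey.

Unordered draws without replacement: count favorable combinations over C(27,6).
Favorable = C(4,4) · C(4,2) · C(9,0) · C(10,0) = 6; total = C(27,6) = 296010.
P = 6/296010 = 1/49335 ≈ 0.0000.

1/49335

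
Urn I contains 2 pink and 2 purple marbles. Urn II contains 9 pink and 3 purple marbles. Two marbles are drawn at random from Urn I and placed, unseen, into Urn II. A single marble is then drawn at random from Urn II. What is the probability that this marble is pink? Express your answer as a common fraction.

5/7

Condition on how many of the transferred marbles are pink (from Urn I: 2 pink of 4; then Urn II has 14 total).
  0 pink: C(2,0)C(2,2)/C(4,2) = 1/6; then P = 9/14
  1 pink: C(2,1)C(2,1)/C(4,2) = 2/3; then P = 10/14
  2 pink: C(2,2)C(2,0)/C(4,2) = 1/6; then P = 11/14
P(pink from Urn II) = 5/7 ≈ 0.7143.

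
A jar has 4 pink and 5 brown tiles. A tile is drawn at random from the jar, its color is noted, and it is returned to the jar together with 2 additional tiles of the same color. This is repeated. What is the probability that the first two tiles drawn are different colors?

40/99

Either brown then pink, or pink then brown; after the first draw the total is 11.
P = (5/9)·(4/11) + (4/9)·(5/11) = 40/99 ≈ 0.4040.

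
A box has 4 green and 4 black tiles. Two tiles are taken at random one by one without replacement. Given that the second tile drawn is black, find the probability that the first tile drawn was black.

3/7

P(first=black and the second tile drawn is black) = (4/8)·(3/7) = 3/14.
P(the second tile drawn is black) = Σ over first color = 2/7 + 3/14 = 1/2.
By Bayes, P(first=black | the second tile drawn is black) = 3/14 / 1/2 = 3/7 ≈ 0.4286.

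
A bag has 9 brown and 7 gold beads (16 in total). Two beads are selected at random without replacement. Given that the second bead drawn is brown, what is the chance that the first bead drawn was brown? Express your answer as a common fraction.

P(first=brown and the second bead drawn is brown) = (9/16)·(8/15) = 3/10.
P(the second bead drawn is brown) = Σ over first color = 3/10 + 21/80 = 9/16.
By Bayes, P(first=brown | the second bead drawn is brown) = 3/10 / 9/16 = 8/15 ≈ 0.5333.

8/15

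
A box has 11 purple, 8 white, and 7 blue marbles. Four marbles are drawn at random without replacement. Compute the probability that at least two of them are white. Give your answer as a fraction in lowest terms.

2681/7475

Sum the hypergeometric tail for j = 2,…,4 white marbles.
Favorable = C(8,2)·C(18,2) + C(8,3)·C(18,1) + C(8,4)·C(18,0) = 5362; total = C(26,4) = 14950.
P = 5362/14950 = 2681/7475 ≈ 0.3587.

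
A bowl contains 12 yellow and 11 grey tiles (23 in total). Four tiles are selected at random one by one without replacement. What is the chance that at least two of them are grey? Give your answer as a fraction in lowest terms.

108/161

Sum the hypergeometric tail for j = 2,…,4 grey tiles.
Favorable = C(11,2)·C(12,2) + C(11,3)·C(12,1) + C(11,4)·C(12,0) = 5940; total = C(23,4) = 8855.
P = 5940/8855 = 108/161 ≈ 0.6708.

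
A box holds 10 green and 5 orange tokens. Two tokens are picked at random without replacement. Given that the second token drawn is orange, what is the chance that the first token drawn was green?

5/7

P(first=green and the second token drawn is orange) = (10/15)·(5/14) = 5/21.
P(the second token drawn is orange) = Σ over first color = 5/21 + 2/21 = 1/3.
By Bayes, P(first=green | the second token drawn is orange) = 5/21 / 1/3 = 5/7 ≈ 0.7143.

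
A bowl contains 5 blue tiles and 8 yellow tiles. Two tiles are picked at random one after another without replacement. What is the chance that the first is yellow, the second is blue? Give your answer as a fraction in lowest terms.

10/39

Multiply the conditional probability of each draw in order, without replacement, so each draw removes one from its color and from the total.
P = (8/13) · (5/12) = 10/39 ≈ 0.2564.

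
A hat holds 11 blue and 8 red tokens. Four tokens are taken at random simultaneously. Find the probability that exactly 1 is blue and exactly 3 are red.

Unordered draws without replacement: count favorable combinations over C(19,4).
Favorable = C(11,1) · C(8,3) = 616; total = C(19,4) = 3876.
P = 616/3876 = 154/969 ≈ 0.1589.

154/969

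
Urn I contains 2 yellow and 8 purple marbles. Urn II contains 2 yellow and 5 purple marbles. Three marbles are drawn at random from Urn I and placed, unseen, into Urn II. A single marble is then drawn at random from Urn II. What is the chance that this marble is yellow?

Condition on how many of the transferred marbles are yellow (from Urn I: 2 yellow of 10; then Urn II has 10 total).
  0 yellow: C(2,0)C(8,3)/C(10,3) = 7/15; then P = 2/10
  1 yellow: C(2,1)C(8,2)/C(10,3) = 7/15; then P = 3/10
  2 yellow: C(2,2)C(8,1)/C(10,3) = 1/15; then P = 4/10
P(yellow from Urn II) = 13/50 ≈ 0.2600.

13/50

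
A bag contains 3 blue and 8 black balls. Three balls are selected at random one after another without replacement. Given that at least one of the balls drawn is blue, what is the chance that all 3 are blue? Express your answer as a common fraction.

1/109

P(all 3 blue) = C(3,3)/C(11,3) = 1/165; P(at least one blue) = 1 − C(8,3)/C(11,3) = 109/165.
Since 'all 3 blue' ⊆ 'at least one blue', P(all 3 | at least one) = 1/165 / 109/165 = 1/109 ≈ 0.0092.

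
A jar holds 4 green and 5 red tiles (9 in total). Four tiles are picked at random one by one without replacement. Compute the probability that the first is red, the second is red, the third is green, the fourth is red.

5/63

Multiply the conditional probability of each draw in order, without replacement, so each draw removes one from its color and from the total.
P = (5/9) · (4/8) · (4/7) · (3/6) = 5/63 ≈ 0.0794.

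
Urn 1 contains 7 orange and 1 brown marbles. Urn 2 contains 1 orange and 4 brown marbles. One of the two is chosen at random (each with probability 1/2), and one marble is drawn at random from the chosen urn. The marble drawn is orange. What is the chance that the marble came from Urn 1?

P(orange | Urn 1) = 7/8; P(orange | Urn 2) = 1/5.
P(orange) = 1/2·7/8 + 1/2·1/5 = 43/80.
By Bayes' rule, P(Urn 1 | orange) = 7/16 / 43/80 = 35/43 ≈ 0.8140.

35/43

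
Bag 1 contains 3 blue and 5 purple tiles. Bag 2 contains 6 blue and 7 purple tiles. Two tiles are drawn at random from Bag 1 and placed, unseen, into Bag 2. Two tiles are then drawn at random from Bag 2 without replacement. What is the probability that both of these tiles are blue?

183/980

Condition on how many of the transferred tiles are blue (from Bag 1: 3 blue of 8; then Bag 2 has 15 total).
  0 blue: C(3,0)C(5,2)/C(8,2) = 5/14; then P = C(6,2)/C(15,2) = 1/7
  1 blue: C(3,1)C(5,1)/C(8,2) = 15/28; then P = C(7,2)/C(15,2) = 1/5
  2 blue: C(3,2)C(5,0)/C(8,2) = 3/28; then P = C(8,2)/C(15,2) = 4/15
P(both blue) = 183/980 ≈ 0.1867.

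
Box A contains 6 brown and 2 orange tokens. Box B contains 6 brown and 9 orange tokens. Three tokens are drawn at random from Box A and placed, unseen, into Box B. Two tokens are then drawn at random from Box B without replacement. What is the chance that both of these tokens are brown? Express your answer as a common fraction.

281/1428

Condition on how many of the transferred tokens are brown (from Box A: 6 brown of 8; then Box B has 18 total).
  1 brown: C(6,1)C(2,2)/C(8,3) = 3/28; then P = C(7,2)/C(18,2) = 7/51
  2 brown: C(6,2)C(2,1)/C(8,3) = 15/28; then P = C(8,2)/C(18,2) = 28/153
  3 brown: C(6,3)C(2,0)/C(8,3) = 5/14; then P = C(9,2)/C(18,2) = 4/17
P(both brown) = 281/1428 ≈ 0.1968.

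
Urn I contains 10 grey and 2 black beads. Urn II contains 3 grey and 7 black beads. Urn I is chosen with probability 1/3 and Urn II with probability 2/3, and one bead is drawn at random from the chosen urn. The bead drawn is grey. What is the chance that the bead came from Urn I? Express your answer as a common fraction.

P(grey | Urn I) = 5/6; P(grey | Urn II) = 3/10.
P(grey) = 1/3·5/6 + 2/3·3/10 = 43/90.
By Bayes' rule, P(Urn I | grey) = 5/18 / 43/90 = 25/43 ≈ 0.5814.

25/43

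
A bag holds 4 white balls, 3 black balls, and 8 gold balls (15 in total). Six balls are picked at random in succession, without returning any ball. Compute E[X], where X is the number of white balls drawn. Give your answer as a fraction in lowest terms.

By linearity of expectation, E[X] = Σ P(draw i is white); by symmetry each draw (even without replacement) has P(white) = 4/15.
E[X] = 6 · 4/15 = 8/5 ≈ 1.6000.

8/5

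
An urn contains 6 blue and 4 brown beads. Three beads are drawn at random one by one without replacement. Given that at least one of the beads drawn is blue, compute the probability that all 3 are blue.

P(all 3 blue) = C(6,3)/C(10,3) = 1/6; P(at least one blue) = 1 − C(4,3)/C(10,3) = 29/30.
Since 'all 3 blue' ⊆ 'at least one blue', P(all 3 | at least one) = 1/6 / 29/30 = 5/29 ≈ 0.1724.

5/29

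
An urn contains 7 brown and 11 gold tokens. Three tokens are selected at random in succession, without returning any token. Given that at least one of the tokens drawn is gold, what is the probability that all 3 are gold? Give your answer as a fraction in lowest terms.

P(all 3 gold) = C(11,3)/C(18,3) = 55/272; P(at least one gold) = 1 − C(7,3)/C(18,3) = 781/816.
Since 'all 3 gold' ⊆ 'at least one gold', P(all 3 | at least one) = 55/272 / 781/816 = 15/71 ≈ 0.2113.

15/71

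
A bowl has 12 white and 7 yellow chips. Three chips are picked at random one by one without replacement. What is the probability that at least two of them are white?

Sum the hypergeometric tail for j = 2,…,3 white chips.
Favorable = C(12,2)·C(7,1) + C(12,3)·C(7,0) = 682; total = C(19,3) = 969.
P = 682/969 = 682/969 ≈ 0.7038.

682/969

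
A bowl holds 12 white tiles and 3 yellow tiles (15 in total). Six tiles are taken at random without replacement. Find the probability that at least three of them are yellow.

4/91

Sum the hypergeometric tail for j = 3,…,3 yellow tiles.
Favorable = C(3,3)·C(12,3) = 220; total = C(15,6) = 5005.
P = 220/5005 = 4/91 ≈ 0.0440.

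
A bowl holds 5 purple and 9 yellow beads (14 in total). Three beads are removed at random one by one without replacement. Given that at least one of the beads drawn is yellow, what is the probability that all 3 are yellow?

P(all 3 yellow) = C(9,3)/C(14,3) = 3/13; P(at least one yellow) = 1 − C(5,3)/C(14,3) = 177/182.
Since 'all 3 yellow' ⊆ 'at least one yellow', P(all 3 | at least one) = 3/13 / 177/182 = 14/59 ≈ 0.2373.

14/59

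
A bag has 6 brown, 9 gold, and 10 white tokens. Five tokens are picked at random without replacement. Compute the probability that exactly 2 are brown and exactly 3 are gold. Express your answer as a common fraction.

Unordered draws without replacement: count favorable combinations over C(25,5).
Favorable = C(6,2) · C(9,3) · C(10,0) = 1260; total = C(25,5) = 53130.
P = 1260/53130 = 6/253 ≈ 0.0237.

6/253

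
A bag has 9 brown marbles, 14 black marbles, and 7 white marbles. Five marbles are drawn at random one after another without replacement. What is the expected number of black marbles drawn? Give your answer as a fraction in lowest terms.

By linearity of expectation, E[X] = Σ P(draw i is black); by symmetry each draw (even without replacement) has P(black) = 14/30.
E[X] = 5 · 14/30 = 7/3 ≈ 2.3333.

7/3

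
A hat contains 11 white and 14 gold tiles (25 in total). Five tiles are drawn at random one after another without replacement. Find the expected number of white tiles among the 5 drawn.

By linearity of expectation, E[X] = Σ P(draw i is white); by symmetry each draw (even without replacement) has P(white) = 11/25.
E[X] = 5 · 11/25 = 11/5 ≈ 2.2000.

11/5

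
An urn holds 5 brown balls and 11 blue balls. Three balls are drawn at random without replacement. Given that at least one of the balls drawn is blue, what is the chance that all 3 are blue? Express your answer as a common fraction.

3/10

P(all 3 blue) = C(11,3)/C(16,3) = 33/112; P(at least one blue) = 1 − C(5,3)/C(16,3) = 55/56.
Since 'all 3 blue' ⊆ 'at least one blue', P(all 3 | at least one) = 33/112 / 55/56 = 3/10 ≈ 0.3000.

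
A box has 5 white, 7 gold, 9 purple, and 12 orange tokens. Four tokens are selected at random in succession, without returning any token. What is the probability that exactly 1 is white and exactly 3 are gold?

35/8184

Unordered draws without replacement: count favorable combinations over C(33,4).
Favorable = C(5,1) · C(7,3) · C(9,0) · C(12,0) = 175; total = C(33,4) = 40920.
P = 175/40920 = 35/8184 ≈ 0.0043.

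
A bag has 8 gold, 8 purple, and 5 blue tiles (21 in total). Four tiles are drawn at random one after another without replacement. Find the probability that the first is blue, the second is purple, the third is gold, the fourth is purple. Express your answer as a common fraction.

8/513

Multiply the conditional probability of each draw in order, without replacement, so each draw removes one from its color and from the total.
P = (5/21) · (8/20) · (8/19) · (7/18) = 8/513 ≈ 0.0156.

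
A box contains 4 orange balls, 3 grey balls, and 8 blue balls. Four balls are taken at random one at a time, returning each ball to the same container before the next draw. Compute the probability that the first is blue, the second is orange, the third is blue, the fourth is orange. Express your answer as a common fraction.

Multiply the conditional probability of each draw in order, with replacement (the composition resets each draw).
P = (8/15) · (4/15) · (8/15) · (4/15) = 1024/50625 ≈ 0.0202.

1024/50625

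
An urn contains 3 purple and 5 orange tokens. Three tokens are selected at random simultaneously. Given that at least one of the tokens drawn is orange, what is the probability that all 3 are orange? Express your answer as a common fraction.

P(all 3 orange) = C(5,3)/C(8,3) = 5/28; P(at least one orange) = 1 − C(3,3)/C(8,3) = 55/56.
Since 'all 3 orange' ⊆ 'at least one orange', P(all 3 | at least one) = 5/28 / 55/56 = 2/11 ≈ 0.1818.

2/11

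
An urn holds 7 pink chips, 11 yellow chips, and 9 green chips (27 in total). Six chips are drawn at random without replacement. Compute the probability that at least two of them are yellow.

839/1035

Sum the hypergeometric tail for j = 2,…,6 yellow chips.
Favorable = C(11,2)·C(16,4) + C(11,3)·C(16,3) + C(11,4)·C(16,2) + C(11,5)·C(16,1) + C(11,6)·C(16,0) = 239954; total = C(27,6) = 296010.
P = 239954/296010 = 839/1035 ≈ 0.8106.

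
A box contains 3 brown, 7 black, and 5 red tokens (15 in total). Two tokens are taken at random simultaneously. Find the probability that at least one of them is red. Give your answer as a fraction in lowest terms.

Use the complement: P(at least one red) = 1 − P(no red).
P(none) = C(10,2)/C(15,2) = 45/105.
So P = 1 − 45/105 = 4/7 ≈ 0.5714.

4/7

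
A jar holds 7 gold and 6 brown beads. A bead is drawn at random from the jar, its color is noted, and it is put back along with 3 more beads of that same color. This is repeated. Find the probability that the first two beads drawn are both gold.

35/104

After a gold draw the jar holds 10 gold out of 16.
P = (7/13)·(10/16) = 35/104 ≈ 0.3365.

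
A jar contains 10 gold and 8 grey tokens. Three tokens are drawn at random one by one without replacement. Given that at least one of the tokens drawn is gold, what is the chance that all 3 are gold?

P(all 3 gold) = C(10,3)/C(18,3) = 5/34; P(at least one gold) = 1 − C(8,3)/C(18,3) = 95/102.
Since 'all 3 gold' ⊆ 'at least one gold', P(all 3 | at least one) = 5/34 / 95/102 = 3/19 ≈ 0.1579.

3/19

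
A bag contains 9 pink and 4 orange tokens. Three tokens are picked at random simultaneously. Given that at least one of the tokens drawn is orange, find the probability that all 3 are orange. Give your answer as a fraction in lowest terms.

2/101

P(all 3 orange) = C(4,3)/C(13,3) = 2/143; P(at least one orange) = 1 − C(9,3)/C(13,3) = 101/143.
Since 'all 3 orange' ⊆ 'at least one orange', P(all 3 | at least one) = 2/143 / 101/143 = 2/101 ≈ 0.0198.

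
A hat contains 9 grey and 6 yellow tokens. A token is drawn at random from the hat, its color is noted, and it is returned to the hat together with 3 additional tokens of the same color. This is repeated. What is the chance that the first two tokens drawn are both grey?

2/5

After a grey draw the hat holds 12 grey out of 18.
P = (9/15)·(12/18) = 2/5 ≈ 0.4000.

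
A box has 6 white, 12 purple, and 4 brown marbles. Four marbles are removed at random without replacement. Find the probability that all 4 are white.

Unordered draws without replacement: count favorable combinations over C(22,4).
Favorable = C(6,4) · C(12,0) · C(4,0) = 15; total = C(22,4) = 7315.
P = 15/7315 = 3/1463 ≈ 0.0021.

3/1463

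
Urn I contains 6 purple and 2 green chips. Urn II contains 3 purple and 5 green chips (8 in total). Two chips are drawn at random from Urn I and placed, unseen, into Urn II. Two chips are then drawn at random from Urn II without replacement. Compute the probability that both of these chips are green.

Condition on how many of the transferred chips are green (from Urn I: 2 green of 8; then Urn II has 10 total).
  0 green: C(2,0)C(6,2)/C(8,2) = 15/28; then P = C(5,2)/C(10,2) = 2/9
  1 green: C(2,1)C(6,1)/C(8,2) = 3/7; then P = C(6,2)/C(10,2) = 1/3
  2 green: C(2,2)C(6,0)/C(8,2) = 1/28; then P = C(7,2)/C(10,2) = 7/15
P(both green) = 39/140 ≈ 0.2786.

39/140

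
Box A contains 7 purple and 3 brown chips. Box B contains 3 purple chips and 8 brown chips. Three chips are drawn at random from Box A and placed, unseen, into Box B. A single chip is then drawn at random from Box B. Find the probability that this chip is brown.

Condition on how many of the transferred chips are brown (from Box A: 3 brown of 10; then Box B has 14 total).
  0 brown: C(3,0)C(7,3)/C(10,3) = 7/24; then P = 8/14
  1 brown: C(3,1)C(7,2)/C(10,3) = 21/40; then P = 9/14
  2 brown: C(3,2)C(7,1)/C(10,3) = 7/40; then P = 10/14
  3 brown: C(3,3)C(7,0)/C(10,3) = 1/120; then P = 11/14
P(brown from Box B) = 89/140 ≈ 0.6357.

89/140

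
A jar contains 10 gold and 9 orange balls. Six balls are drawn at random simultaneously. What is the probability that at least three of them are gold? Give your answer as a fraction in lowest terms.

479/646

Sum the hypergeometric tail for j = 3,…,6 gold balls.
Favorable = C(10,3)·C(9,3) + C(10,4)·C(9,2) + C(10,5)·C(9,1) + C(10,6)·C(9,0) = 20118; total = C(19,6) = 27132.
P = 20118/27132 = 479/646 ≈ 0.7415.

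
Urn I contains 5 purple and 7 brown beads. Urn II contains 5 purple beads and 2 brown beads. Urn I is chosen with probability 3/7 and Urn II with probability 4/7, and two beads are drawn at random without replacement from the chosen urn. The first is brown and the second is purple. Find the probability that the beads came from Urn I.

P(E | Urn I) = 35/132; P(E | Urn II) = 5/21.
P(E) = 3/7·35/132 + 4/7·5/21 = 1615/6468.
By Bayes' rule, P(Urn I | E) = 5/44 / 1615/6468 = 147/323 ≈ 0.4551.

147/323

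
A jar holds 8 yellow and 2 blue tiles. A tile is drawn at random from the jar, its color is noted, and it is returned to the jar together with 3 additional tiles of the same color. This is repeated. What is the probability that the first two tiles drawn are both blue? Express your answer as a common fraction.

1/13

After a blue draw the jar holds 5 blue out of 13.
P = (2/10)·(5/13) = 1/13 ≈ 0.0769.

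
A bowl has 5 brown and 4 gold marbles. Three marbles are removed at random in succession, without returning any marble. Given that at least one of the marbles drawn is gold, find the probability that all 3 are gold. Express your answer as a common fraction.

2/37

P(all 3 gold) = C(4,3)/C(9,3) = 1/21; P(at least one gold) = 1 − C(5,3)/C(9,3) = 37/42.
Since 'all 3 gold' ⊆ 'at least one gold', P(all 3 | at least one) = 1/21 / 37/42 = 2/37 ≈ 0.0541.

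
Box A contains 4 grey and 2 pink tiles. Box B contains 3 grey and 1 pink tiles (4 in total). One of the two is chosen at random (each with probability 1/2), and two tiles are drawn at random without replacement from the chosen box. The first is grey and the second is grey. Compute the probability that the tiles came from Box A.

P(E | Box A) = 2/5; P(E | Box B) = 1/2.
P(E) = 1/2·2/5 + 1/2·1/2 = 9/20.
By Bayes' rule, P(Box A | E) = 1/5 / 9/20 = 4/9 ≈ 0.4444.

4/9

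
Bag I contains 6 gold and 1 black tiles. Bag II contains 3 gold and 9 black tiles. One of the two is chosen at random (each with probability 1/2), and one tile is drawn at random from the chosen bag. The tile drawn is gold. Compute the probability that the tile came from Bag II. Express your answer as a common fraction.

7/31

P(gold | Bag I) = 6/7; P(gold | Bag II) = 1/4.
P(gold) = 1/2·6/7 + 1/2·1/4 = 31/56.
By Bayes' rule, P(Bag II | gold) = 1/8 / 31/56 = 7/31 ≈ 0.2258.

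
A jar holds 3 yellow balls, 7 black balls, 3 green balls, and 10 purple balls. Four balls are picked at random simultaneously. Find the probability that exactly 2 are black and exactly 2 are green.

Unordered draws without replacement: count favorable combinations over C(23,4).
Favorable = C(3,0) · C(7,2) · C(3,2) · C(10,0) = 63; total = C(23,4) = 8855.
P = 63/8855 = 9/1265 ≈ 0.0071.

9/1265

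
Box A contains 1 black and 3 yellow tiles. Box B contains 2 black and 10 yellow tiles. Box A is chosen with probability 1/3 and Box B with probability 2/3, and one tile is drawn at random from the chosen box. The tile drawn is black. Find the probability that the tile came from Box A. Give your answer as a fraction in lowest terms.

3/7

P(black | Box A) = 1/4; P(black | Box B) = 1/6.
P(black) = 1/3·1/4 + 2/3·1/6 = 7/36.
By Bayes' rule, P(Box A | black) = 1/12 / 7/36 = 3/7 ≈ 0.4286.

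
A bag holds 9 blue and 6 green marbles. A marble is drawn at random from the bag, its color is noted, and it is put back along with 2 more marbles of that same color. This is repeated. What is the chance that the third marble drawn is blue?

3/5

Sum over the four possibilities for the first two draws (blue/not-blue each), tracking how the blue count and total change by +2 per draw.
P(third is blue) = 3/5 ≈ 0.6000. (In a Pólya urn every draw has the same marginal probability 9/15.)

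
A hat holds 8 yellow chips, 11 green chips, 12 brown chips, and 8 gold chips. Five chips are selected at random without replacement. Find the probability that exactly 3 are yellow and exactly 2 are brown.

176/27417

Unordered draws without replacement: count favorable combinations over C(39,5).
Favorable = C(8,3) · C(11,0) · C(12,2) · C(8,0) = 3696; total = C(39,5) = 575757.
P = 3696/575757 = 176/27417 ≈ 0.0064.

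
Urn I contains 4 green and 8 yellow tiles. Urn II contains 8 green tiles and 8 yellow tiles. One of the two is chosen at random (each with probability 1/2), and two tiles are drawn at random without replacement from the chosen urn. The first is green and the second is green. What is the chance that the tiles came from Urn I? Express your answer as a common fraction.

30/107

P(E | Urn I) = 1/11; P(E | Urn II) = 7/30.
P(E) = 1/2·1/11 + 1/2·7/30 = 107/660.
By Bayes' rule, P(Urn I | E) = 1/22 / 107/660 = 30/107 ≈ 0.2804.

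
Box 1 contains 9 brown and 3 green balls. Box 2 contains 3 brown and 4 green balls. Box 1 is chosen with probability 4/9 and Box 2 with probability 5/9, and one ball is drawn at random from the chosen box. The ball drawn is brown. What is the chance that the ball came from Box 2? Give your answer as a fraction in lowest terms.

5/12

P(brown | Box 1) = 3/4; P(brown | Box 2) = 3/7.
P(brown) = 4/9·3/4 + 5/9·3/7 = 4/7.
By Bayes' rule, P(Box 2 | brown) = 5/21 / 4/7 = 5/12 ≈ 0.4167.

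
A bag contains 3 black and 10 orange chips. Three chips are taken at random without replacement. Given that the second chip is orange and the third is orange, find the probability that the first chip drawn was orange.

8/11

P(first=orange and the second chip is orange and the third is orange) = (10/13)·(9/12)·(8/11) = 60/143.
P(E) = Σ over first color = 45/286 + 60/143 = 15/26.
By Bayes, P(first=orange | E) = 60/143 / 15/26 = 8/11 ≈ 0.7273.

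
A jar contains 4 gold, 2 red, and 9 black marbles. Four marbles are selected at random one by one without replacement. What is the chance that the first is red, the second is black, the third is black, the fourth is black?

Multiply the conditional probability of each draw in order, without replacement, so each draw removes one from its color and from the total.
P = (2/15) · (9/14) · (8/13) · (7/12) = 2/65 ≈ 0.0308.

2/65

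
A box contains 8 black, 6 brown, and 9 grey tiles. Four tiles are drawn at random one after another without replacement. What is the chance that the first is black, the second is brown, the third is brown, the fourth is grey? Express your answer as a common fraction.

Multiply the conditional probability of each draw in order, without replacement, so each draw removes one from its color and from the total.
P = (8/23) · (6/22) · (5/21) · (9/20) = 18/1771 ≈ 0.0102.

18/1771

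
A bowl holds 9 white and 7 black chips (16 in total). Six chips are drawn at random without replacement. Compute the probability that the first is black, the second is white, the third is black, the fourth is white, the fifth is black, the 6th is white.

21/1144

Multiply the conditional probability of each draw in order, without replacement, so each draw removes one from its color and from the total.
P = (7/16) · (9/15) · (6/14) · (8/13) · (5/12) · (7/11) = 21/1144 ≈ 0.0184.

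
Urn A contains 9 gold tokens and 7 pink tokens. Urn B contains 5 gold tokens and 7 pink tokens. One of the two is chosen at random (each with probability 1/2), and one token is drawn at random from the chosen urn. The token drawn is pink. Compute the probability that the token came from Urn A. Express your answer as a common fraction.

3/7

P(pink | Urn A) = 7/16; P(pink | Urn B) = 7/12.
P(pink) = 1/2·7/16 + 1/2·7/12 = 49/96.
By Bayes' rule, P(Urn A | pink) = 7/32 / 49/96 = 3/7 ≈ 0.4286.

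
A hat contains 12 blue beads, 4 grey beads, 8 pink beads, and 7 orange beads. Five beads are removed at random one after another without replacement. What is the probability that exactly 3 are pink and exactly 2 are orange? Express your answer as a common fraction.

56/8091

Unordered draws without replacement: count favorable combinations over C(31,5).
Favorable = C(12,0) · C(4,0) · C(8,3) · C(7,2) = 1176; total = C(31,5) = 169911.
P = 1176/169911 = 56/8091 ≈ 0.0069.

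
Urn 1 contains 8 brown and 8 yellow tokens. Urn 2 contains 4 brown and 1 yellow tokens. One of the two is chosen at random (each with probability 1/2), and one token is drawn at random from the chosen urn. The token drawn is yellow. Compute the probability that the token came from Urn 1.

P(yellow | Urn 1) = 1/2; P(yellow | Urn 2) = 1/5.
P(yellow) = 1/2·1/2 + 1/2·1/5 = 7/20.
By Bayes' rule, P(Urn 1 | yellow) = 1/4 / 7/20 = 5/7 ≈ 0.7143.

5/7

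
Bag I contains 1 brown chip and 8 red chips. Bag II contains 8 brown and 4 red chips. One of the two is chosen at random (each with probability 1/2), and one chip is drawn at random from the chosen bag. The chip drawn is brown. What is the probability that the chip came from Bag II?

P(brown | Bag I) = 1/9; P(brown | Bag II) = 2/3.
P(brown) = 1/2·1/9 + 1/2·2/3 = 7/18.
By Bayes' rule, P(Bag II | brown) = 1/3 / 7/18 = 6/7 ≈ 0.8571.

6/7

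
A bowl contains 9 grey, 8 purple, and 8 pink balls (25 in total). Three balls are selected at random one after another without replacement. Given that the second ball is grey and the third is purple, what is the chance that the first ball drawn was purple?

7/23

P(first=purple and the second ball is grey and the third is purple) = (8/25)·(9/24)·(7/23) = 21/575.
P(E) = Σ over first color = 24/575 + 21/575 + 24/575 = 3/25.
By Bayes, P(first=purple | E) = 21/575 / 3/25 = 7/23 ≈ 0.3043.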